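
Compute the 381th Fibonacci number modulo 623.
254

Matrix identity: Q^n = [[F_(n+1), F_n], [F_n, F_(n-1)]] with Q = [[1,1],[1,0]].
n = 381 = 101111101₂. Square-and-multiply, entries mod 623:
Q^1 = [[1,1],[1,0]]
Q^2 = (Q^1)² = [[2,1],[1,1]]
Q^5 = (Q^2)²·Q = [[8,5],[5,3]]
Q^11 = (Q^5)²·Q = [[144,89],[89,55]]
Q^23 = (Q^11)²·Q = [[266,622],[622,267]]
Q^47 = (Q^23)²·Q = [[448,358],[358,90]]
Q^95 = (Q^47)²·Q = [[21,547],[547,97]]
Q^190 = (Q^95)² = [[610,377],[377,233]]
Q^381 = (Q^190)²·Q = [[335,254],[254,81]]
F_381 mod 623 = Q^381[0][1] = 254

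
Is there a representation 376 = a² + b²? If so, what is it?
Not possible

Factorization: 376 = 2^3 × 47
By Fermat: n is sum of two squares iff every prime p ≡ 3 (mod 4) appears to even power.
Prime(s) ≡ 3 (mod 4) with odd exponent: [(47, 1)]
Therefore 376 cannot be expressed as a² + b².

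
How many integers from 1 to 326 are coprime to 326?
162

326 = 2 × 163
φ(n) = n × ∏(1 - 1/p) for each prime p dividing n
φ(326) = 326 × (1 - 1/2) × (1 - 1/163) = 162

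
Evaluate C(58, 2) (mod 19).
0

Using Lucas' theorem:
Write n=58 and k=2 in base 19:
n in base 19: [3, 1]
k in base 19: [0, 2]
C(58,2) mod 19 = ∏ C(n_i, k_i) mod 19
Digit binomials (mod 19): C(3,0) = 1; C(1,2) = 0 (k_i > n_i)
Product: 1 × 0 = 0 ≡ 0 (mod 19)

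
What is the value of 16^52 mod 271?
180

Repeated squaring. Binary of 52 = 110100.
16^1 ≡ 16 (mod 271); 16^2 ≡ 256 (mod 271); 16^4 ≡ 225 (mod 271); 16^8 ≡ 219 (mod 271); 16^16 ≡ 265 (mod 271); 16^32 ≡ 36 (mod 271)
16^52 = 16^4 × 16^16 × 16^32 ≡ 180 (mod 271)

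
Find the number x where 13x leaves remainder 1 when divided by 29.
9

gcd(13, 29) = 1, so the inverse exists.
Extended Euclidean algorithm on (29, 13):
29 = 2 × 13 + 3  ⟹  3 = (1)·29 + (-2)·13
13 = 4 × 3 + 1  ⟹  1 = (-4)·29 + (9)·13
So (9)·13 ≡ 1 (mod 29), i.e. 13^(-1) ≡ 9 (mod 29).
Check: 13 × 9 = 117 ≡ 1 (mod 29)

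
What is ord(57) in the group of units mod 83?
82

83 is prime, so ord(57) divides φ(83) = 82.
Divisors of 82: 1, 2, 41, 82.
Repeated squaring: 57^1 ≡ 57, 57^2 ≡ 12, 57^4 ≡ 61, 57^8 ≡ 69, 57^16 ≡ 30, 57^32 ≡ 70, 57^64 ≡ 3 (mod 83).
Test 57^d mod 83 for each divisor d in increasing order:
57^1 ≡ 57
57^2 ≡ 12
57^41 = 57^32·57^8·57^1 ≡ 82
57^82 = 57^64·57^16·57^2 ≡ 1  ← first divisor giving 1
The order is 82.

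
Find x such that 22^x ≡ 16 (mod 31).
18

Baby-step giant-step with step n = ⌈√31⌉ = 6.
Baby steps 22^j mod 31 (j:value) for j=0..5: 0:1, 1:22, 2:19, 3:15, 4:20, 5:6.
Giant-step multiplier: 22^(-6) ≡ 22^(30-6) = 22^24 ≡ 4 (mod 31).
Giant steps γ_i = 16·4^i mod 31: γ_0=16, γ_1=2, γ_2=8, γ_3=1 (in table at j=0).
x = i·n + j = 3·6 + 0 = 18.
Check: 22^18 ≡ 16 (mod 31).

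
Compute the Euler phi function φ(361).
342

361 = 19^2
φ(n) = n × ∏(1 - 1/p) for each prime p dividing n
φ(361) = 361 × (1 - 1/19) = 342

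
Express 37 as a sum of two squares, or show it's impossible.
1² + 6² (a=1, b=6)

Factorization: 37 = 37
By Fermat: n is sum of two squares iff every prime p ≡ 3 (mod 4) appears to even power.
All primes ≡ 3 (mod 4) appear to even power.
Search a = 0, 1, 2, … for 37 - a² a perfect square: first hit at a = 1: 37 - 1 = 36 = 6².
37 = 1² + 6² = 1 + 36 ✓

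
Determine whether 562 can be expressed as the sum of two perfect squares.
11² + 21² (a=11, b=21)

Factorization: 562 = 2 × 281
By Fermat: n is sum of two squares iff every prime p ≡ 3 (mod 4) appears to even power.
All primes ≡ 3 (mod 4) appear to even power.
Search a = 0, 1, 2, … for 562 - a² a perfect square: first hit at a = 11: 562 - 121 = 441 = 21².
562 = 11² + 21² = 121 + 441 ✓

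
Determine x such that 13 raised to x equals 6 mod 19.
10

Baby-step giant-step with step n = ⌈√19⌉ = 5.
Baby steps 13^j mod 19 (j:value) for j=0..4: 0:1, 1:13, 2:17, 3:12, 4:4.
Giant-step multiplier: 13^(-5) ≡ 13^(18-5) = 13^13 ≡ 15 (mod 19).
Giant steps γ_i = 6·15^i mod 19: γ_0=6, γ_1=14, γ_2=1 (in table at j=0).
x = i·n + j = 2·5 + 0 = 10.
Check: 13^10 ≡ 6 (mod 19).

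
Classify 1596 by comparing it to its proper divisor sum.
abundant

Proper divisors of 1596: sum = 1 + 2 + 3 + 4 + 6 + 7 + 12 + 14 + ... + 266 + 399 + 532 + 798 (23 divisors) = 2884
Since 2884 > 1596, 1596 is abundant.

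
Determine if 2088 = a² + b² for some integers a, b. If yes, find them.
18² + 42² (a=18, b=42)

Factorization: 2088 = 2^3 × 3^2 × 29
By Fermat: n is sum of two squares iff every prime p ≡ 3 (mod 4) appears to even power.
All primes ≡ 3 (mod 4) appear to even power.
Search a = 0, 1, 2, … for 2088 - a² a perfect square: first hit at a = 18: 2088 - 324 = 1764 = 42².
2088 = 18² + 42² = 324 + 1764 ✓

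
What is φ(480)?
128

480 = 2^5 × 3 × 5
φ(n) = n × ∏(1 - 1/p) for each prime p dividing n
φ(480) = 480 × (1 - 1/2) × (1 - 1/3) × (1 - 1/5) = 128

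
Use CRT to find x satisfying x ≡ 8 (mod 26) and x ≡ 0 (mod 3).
60

Using Chinese Remainder Theorem:
M = 26 × 3 = 78
M1 = 3, M2 = 26
y1 = 3^(-1) mod 26 = 9
y2 = 26^(-1) mod 3 = 2
x = (8×3×9 + 0×26×2) mod 78 = 60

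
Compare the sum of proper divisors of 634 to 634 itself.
deficient

Proper divisors of 634: sum = 1 + 2 + 317 = 320
Since 320 < 634, 634 is deficient.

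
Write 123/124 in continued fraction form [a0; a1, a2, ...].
[0; 1, 123]

Euclidean algorithm steps:
123 = 0 × 124 + 123
124 = 1 × 123 + 1
123 = 123 × 1 + 0
Continued fraction: [0; 1, 123]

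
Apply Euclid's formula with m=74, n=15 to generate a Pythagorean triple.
(5251, 2220, 5701)

Euclid's formula: a = m² - n², b = 2mn, c = m² + n²
m = 74, n = 15
a = 74² - 15² = 5476 - 225 = 5251
b = 2 × 74 × 15 = 2220
c = 74² + 15² = 5476 + 225 = 5701
Verification: 5251² + 2220² = 27573001 + 4928400 = 32501401 = 5701² ✓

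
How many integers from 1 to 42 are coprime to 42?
12

42 = 2 × 3 × 7
φ(n) = n × ∏(1 - 1/p) for each prime p dividing n
φ(42) = 42 × (1 - 1/2) × (1 - 1/3) × (1 - 1/7) = 12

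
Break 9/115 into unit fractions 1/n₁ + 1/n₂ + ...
1/13 + 1/748 + 1/1118260

Greedy algorithm:
9/115: ceiling(115/9) = 13, use 1/13
2/1495: ceiling(1495/2) = 748, use 1/748
1/1118260: ceiling(1118260/1) = 1118260, use 1/1118260
Result: 9/115 = 1/13 + 1/748 + 1/1118260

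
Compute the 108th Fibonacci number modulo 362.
50

Matrix identity: Q^n = [[F_(n+1), F_n], [F_n, F_(n-1)]] with Q = [[1,1],[1,0]].
n = 108 = 1101100₂. Square-and-multiply, entries mod 362:
Q^1 = [[1,1],[1,0]]
Q^3 = (Q^1)²·Q = [[3,2],[2,1]]
Q^6 = (Q^3)² = [[13,8],[8,5]]
Q^13 = (Q^6)²·Q = [[15,233],[233,144]]
Q^27 = (Q^13)²·Q = [[337,214],[214,123]]
Q^54 = (Q^27)² = [[85,338],[338,109]]
Q^108 = (Q^54)² = [[199,50],[50,149]]
F_108 mod 362 = Q^108[0][1] = 50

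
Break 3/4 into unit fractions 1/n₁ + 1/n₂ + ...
1/2 + 1/4

Greedy algorithm:
3/4: ceiling(4/3) = 2, use 1/2
1/4: ceiling(4/1) = 4, use 1/4
Result: 3/4 = 1/2 + 1/4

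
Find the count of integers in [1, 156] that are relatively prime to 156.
48

156 = 2^2 × 3 × 13
φ(n) = n × ∏(1 - 1/p) for each prime p dividing n
φ(156) = 156 × (1 - 1/2) × (1 - 1/3) × (1 - 1/13) = 48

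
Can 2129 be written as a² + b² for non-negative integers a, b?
23² + 40² (a=23, b=40)

Factorization: 2129 = 2129
By Fermat: n is sum of two squares iff every prime p ≡ 3 (mod 4) appears to even power.
All primes ≡ 3 (mod 4) appear to even power.
Search a = 0, 1, 2, … for 2129 - a² a perfect square: first hit at a = 23: 2129 - 529 = 1600 = 40².
2129 = 23² + 40² = 529 + 1600 ✓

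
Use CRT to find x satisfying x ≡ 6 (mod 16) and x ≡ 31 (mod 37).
438

Using Chinese Remainder Theorem:
M = 16 × 37 = 592
M1 = 37, M2 = 16
y1 = 37^(-1) mod 16 = 13
y2 = 16^(-1) mod 37 = 7
x = (6×37×13 + 31×16×7) mod 592 = 438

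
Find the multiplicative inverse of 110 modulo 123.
104

gcd(110, 123) = 1, so the inverse exists.
Extended Euclidean algorithm on (123, 110):
123 = 1 × 110 + 13  ⟹  13 = (1)·123 + (-1)·110
110 = 8 × 13 + 6  ⟹  6 = (-8)·123 + (9)·110
13 = 2 × 6 + 1  ⟹  1 = (17)·123 + (-19)·110
So (-19)·110 ≡ 1 (mod 123), i.e. 110^(-1) ≡ -19 ≡ 104 (mod 123).
Check: 110 × 104 = 11440 ≡ 1 (mod 123)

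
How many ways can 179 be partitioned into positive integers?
625846753120

p(n) counts ways to write n as a sum of positive integers (order ignored).
Euler's pentagonal recurrence: p(k) = p(k-1) + p(k-2) - p(k-5) - p(k-7) + p(k-12) + p(k-15) - ... (offsets j(3j∓1)/2, signs ++--, p(0)=1, p(<0)=0).
DP table for k = 0..178: p(0)=1, p(1)=1, p(2)=2, p(3)=3, p(4)=5, p(5)=7, p(6)=11, p(7)=15, p(8)=22, p(9)=30, p(10)=42, p(11)=56, p(12)=77, p(13)=101, p(14)=135, p(15)=176, p(16)=231, p(17)=297, p(18)=385, p(19)=490, p(20)=627, p(21)=792, p(22)=1002, p(23)=1255, p(24)=1575, p(25)=1958, p(26)=2436, p(27)=3010, p(28)=3718, p(29)=4565, p(30)=5604, p(31)=6842, p(32)=8349, p(33)=10143, p(34)=12310, p(35)=14883, p(36)=17977, p(37)=21637, p(38)=26015, p(39)=31185, p(40)=37338, p(41)=44583, p(42)=53174, p(43)=63261, p(44)=75175, p(45)=89134, p(46)=105558, p(47)=124754, p(48)=147273, p(49)=173525, p(50)=204226, p(51)=239943, p(52)=281589, p(53)=329931, p(54)=386155, p(55)=451276, p(56)=526823, p(57)=614154, p(58)=715220, p(59)=831820, p(60)=966467, p(61)=1121505, p(62)=1300156, p(63)=1505499, p(64)=1741630, p(65)=2012558, p(66)=2323520, p(67)=2679689, p(68)=3087735, p(69)=3554345, p(70)=4087968, p(71)=4697205, p(72)=5392783, p(73)=6185689, p(74)=7089500, p(75)=8118264, p(76)=9289091, p(77)=10619863, p(78)=12132164, p(79)=13848650, p(80)=15796476, p(81)=18004327, p(82)=20506255, p(83)=23338469, p(84)=26543660, p(85)=30167357, p(86)=34262962, p(87)=38887673, p(88)=44108109, p(89)=49995925, p(90)=56634173, p(91)=64112359, p(92)=72533807, p(93)=82010177, p(94)=92669720, p(95)=104651419, p(96)=118114304, p(97)=133230930, p(98)=150198136, p(99)=169229875, p(100)=190569292, p(101)=214481126, p(102)=241265379, p(103)=271248950, p(104)=304801365, p(105)=342325709, p(106)=384276336, p(107)=431149389, p(108)=483502844, p(109)=541946240, p(110)=607163746, p(111)=679903203, p(112)=761002156, p(113)=851376628, p(114)=952050665, p(115)=1064144451, p(116)=1188908248, p(117)=1327710076, p(118)=1482074143, p(119)=1653668665, p(120)=1844349560, p(121)=2056148051, p(122)=2291320912, p(123)=2552338241, p(124)=2841940500, p(125)=3163127352, p(126)=3519222692, p(127)=3913864295, p(128)=4351078600, p(129)=4835271870, p(130)=5371315400, p(131)=5964539504, p(132)=6620830889, p(133)=7346629512, p(134)=8149040695, p(135)=9035836076, p(136)=10015581680, p(137)=11097645016, p(138)=12292341831, p(139)=13610949895, p(140)=15065878135, p(141)=16670689208, p(142)=18440293320, p(143)=20390982757, p(144)=22540654445, p(145)=24908858009, p(146)=27517052599, p(147)=30388671978, p(148)=33549419497, p(149)=37027355200, p(150)=40853235313, p(151)=45060624582, p(152)=49686288421, p(153)=54770336324, p(154)=60356673280, p(155)=66493182097, p(156)=73232243759, p(157)=80630964769, p(158)=88751778802, p(159)=97662728555, p(160)=107438159466, p(161)=118159068427, p(162)=129913904637, p(163)=142798995930, p(164)=156919475295, p(165)=172389800255, p(166)=189334822579, p(167)=207890420102, p(168)=228204732751, p(169)=250438925115, p(170)=274768617130, p(171)=301384802048, p(172)=330495499613, p(173)=362326859895, p(174)=397125074750, p(175)=435157697830, p(176)=476715857290, p(177)=522115831195, p(178)=571701605655.
Final step: p(179) = p(178) + p(177) - p(174) - p(172) + p(167) + p(164) - p(157) - p(153) + p(144) + p(139) - p(128) - p(122) + p(109) + p(102) - p(87) - p(79) + p(62) + p(53) - p(34) - p(24) + p(3)
= 571701605655 + 522115831195 - 397125074750 - 330495499613 + 207890420102 + 156919475295 - 80630964769 - 54770336324 + 22540654445 + 13610949895 - 4351078600 - 2291320912 + 541946240 + 241265379 - 38887673 - 13848650 + 1300156 + 329931 - 12310 - 1575 + 3
= 625846753120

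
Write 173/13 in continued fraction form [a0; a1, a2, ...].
[13; 3, 4]

Euclidean algorithm steps:
173 = 13 × 13 + 4
13 = 3 × 4 + 1
4 = 4 × 1 + 0
Continued fraction: [13; 3, 4]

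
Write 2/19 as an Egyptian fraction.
1/10 + 1/190

Greedy algorithm:
2/19: ceiling(19/2) = 10, use 1/10
1/190: ceiling(190/1) = 190, use 1/190
Result: 2/19 = 1/10 + 1/190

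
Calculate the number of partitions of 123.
2552338241

p(n) counts ways to write n as a sum of positive integers (order ignored).
Euler's pentagonal recurrence: p(k) = p(k-1) + p(k-2) - p(k-5) - p(k-7) + p(k-12) + p(k-15) - ... (offsets j(3j∓1)/2, signs ++--, p(0)=1, p(<0)=0).
DP table for k = 0..122: p(0)=1, p(1)=1, p(2)=2, p(3)=3, p(4)=5, p(5)=7, p(6)=11, p(7)=15, p(8)=22, p(9)=30, p(10)=42, p(11)=56, p(12)=77, p(13)=101, p(14)=135, p(15)=176, p(16)=231, p(17)=297, p(18)=385, p(19)=490, p(20)=627, p(21)=792, p(22)=1002, p(23)=1255, p(24)=1575, p(25)=1958, p(26)=2436, p(27)=3010, p(28)=3718, p(29)=4565, p(30)=5604, p(31)=6842, p(32)=8349, p(33)=10143, p(34)=12310, p(35)=14883, p(36)=17977, p(37)=21637, p(38)=26015, p(39)=31185, p(40)=37338, p(41)=44583, p(42)=53174, p(43)=63261, p(44)=75175, p(45)=89134, p(46)=105558, p(47)=124754, p(48)=147273, p(49)=173525, p(50)=204226, p(51)=239943, p(52)=281589, p(53)=329931, p(54)=386155, p(55)=451276, p(56)=526823, p(57)=614154, p(58)=715220, p(59)=831820, p(60)=966467, p(61)=1121505, p(62)=1300156, p(63)=1505499, p(64)=1741630, p(65)=2012558, p(66)=2323520, p(67)=2679689, p(68)=3087735, p(69)=3554345, p(70)=4087968, p(71)=4697205, p(72)=5392783, p(73)=6185689, p(74)=7089500, p(75)=8118264, p(76)=9289091, p(77)=10619863, p(78)=12132164, p(79)=13848650, p(80)=15796476, p(81)=18004327, p(82)=20506255, p(83)=23338469, p(84)=26543660, p(85)=30167357, p(86)=34262962, p(87)=38887673, p(88)=44108109, p(89)=49995925, p(90)=56634173, p(91)=64112359, p(92)=72533807, p(93)=82010177, p(94)=92669720, p(95)=104651419, p(96)=118114304, p(97)=133230930, p(98)=150198136, p(99)=169229875, p(100)=190569292, p(101)=214481126, p(102)=241265379, p(103)=271248950, p(104)=304801365, p(105)=342325709, p(106)=384276336, p(107)=431149389, p(108)=483502844, p(109)=541946240, p(110)=607163746, p(111)=679903203, p(112)=761002156, p(113)=851376628, p(114)=952050665, p(115)=1064144451, p(116)=1188908248, p(117)=1327710076, p(118)=1482074143, p(119)=1653668665, p(120)=1844349560, p(121)=2056148051, p(122)=2291320912.
Final step: p(123) = p(122) + p(121) - p(118) - p(116) + p(111) + p(108) - p(101) - p(97) + p(88) + p(83) - p(72) - p(66) + p(53) + p(46) - p(31) - p(23) + p(6)
= 2291320912 + 2056148051 - 1482074143 - 1188908248 + 679903203 + 483502844 - 214481126 - 133230930 + 44108109 + 23338469 - 5392783 - 2323520 + 329931 + 105558 - 6842 - 1255 + 11
= 2552338241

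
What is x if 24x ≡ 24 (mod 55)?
x ≡ 1 (mod 55)

gcd(24, 55) = 1, which divides 24, so solutions exist.
Find 24^(-1) mod 55 by the extended Euclidean algorithm:
55 = 2 × 24 + 7  ⟹  7 = (1)·55 + (-2)·24
24 = 3 × 7 + 3  ⟹  3 = (-3)·55 + (7)·24
7 = 2 × 3 + 1  ⟹  1 = (7)·55 + (-16)·24
So (-16)·24 ≡ 1 (mod 55), i.e. 24^(-1) ≡ -16 ≡ 39 (mod 55).
x ≡ 39 × 24 = 936 ≡ 1 (mod 55).
Check: 24 × 1 = 24 ≡ 24 (mod 55).
Unique solution: x ≡ 1 (mod 55)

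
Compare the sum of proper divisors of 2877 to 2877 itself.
deficient

Proper divisors of 2877: sum = 1 + 3 + 7 + 21 + 137 + 411 + 959 = 1539
Since 1539 < 2877, 2877 is deficient.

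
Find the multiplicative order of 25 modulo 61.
15

61 is prime, so ord(25) divides φ(61) = 60.
Divisors of 60: 1, 2, 3, 4, 5, 6, 10, 12, 15, 20, 30, 60.
Repeated squaring: 25^1 ≡ 25, 25^2 ≡ 15, 25^4 ≡ 42, 25^8 ≡ 56, 25^16 ≡ 25, 25^32 ≡ 15 (mod 61).
Test 25^d mod 61 for each divisor d in increasing order:
25^1 ≡ 25
25^2 ≡ 15
25^3 = 25^2·25^1 ≡ 9
25^4 ≡ 42
25^5 = 25^4·25^1 ≡ 13
25^6 = 25^4·25^2 ≡ 20
25^10 = 25^8·25^2 ≡ 47
25^12 = 25^8·25^4 ≡ 34
25^15 = 25^8·25^4·25^2·25^1 ≡ 1  ← first divisor giving 1
The order is 15.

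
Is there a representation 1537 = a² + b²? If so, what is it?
4² + 39² (a=4, b=39)

Factorization: 1537 = 29 × 53
By Fermat: n is sum of two squares iff every prime p ≡ 3 (mod 4) appears to even power.
All primes ≡ 3 (mod 4) appear to even power.
Search a = 0, 1, 2, … for 1537 - a² a perfect square: first hit at a = 4: 1537 - 16 = 1521 = 39².
1537 = 4² + 39² = 16 + 1521 ✓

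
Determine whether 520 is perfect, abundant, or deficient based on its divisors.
abundant

Proper divisors of 520: sum = 1 + 2 + 4 + 5 + 8 + 10 + 13 + 20 + 26 + 40 + 52 + 65 + 104 + 130 + 260 = 740
Since 740 > 520, 520 is abundant.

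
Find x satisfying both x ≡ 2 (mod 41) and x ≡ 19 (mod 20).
699

Using Chinese Remainder Theorem:
M = 41 × 20 = 820
M1 = 20, M2 = 41
y1 = 20^(-1) mod 41 = 39
y2 = 41^(-1) mod 20 = 1
x = (2×20×39 + 19×41×1) mod 820 = 699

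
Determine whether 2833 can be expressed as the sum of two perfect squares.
23² + 48² (a=23, b=48)

Factorization: 2833 = 2833
By Fermat: n is sum of two squares iff every prime p ≡ 3 (mod 4) appears to even power.
All primes ≡ 3 (mod 4) appear to even power.
Search a = 0, 1, 2, … for 2833 - a² a perfect square: first hit at a = 23: 2833 - 529 = 2304 = 48².
2833 = 23² + 48² = 529 + 2304 ✓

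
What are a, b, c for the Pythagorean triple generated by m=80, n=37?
(5031, 5920, 7769)

Euclid's formula: a = m² - n², b = 2mn, c = m² + n²
m = 80, n = 37
a = 80² - 37² = 6400 - 1369 = 5031
b = 2 × 80 × 37 = 5920
c = 80² + 37² = 6400 + 1369 = 7769
Verification: 5031² + 5920² = 25310961 + 35046400 = 60357361 = 7769² ✓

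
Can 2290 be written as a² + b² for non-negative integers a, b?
9² + 47² (a=9, b=47)

Factorization: 2290 = 2 × 5 × 229
By Fermat: n is sum of two squares iff every prime p ≡ 3 (mod 4) appears to even power.
All primes ≡ 3 (mod 4) appear to even power.
Search a = 0, 1, 2, … for 2290 - a² a perfect square: first hit at a = 9: 2290 - 81 = 2209 = 47².
2290 = 9² + 47² = 81 + 2209 ✓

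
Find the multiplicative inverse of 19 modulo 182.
115

gcd(19, 182) = 1, so the inverse exists.
Extended Euclidean algorithm on (182, 19):
182 = 9 × 19 + 11  ⟹  11 = (1)·182 + (-9)·19
19 = 1 × 11 + 8  ⟹  8 = (-1)·182 + (10)·19
11 = 1 × 8 + 3  ⟹  3 = (2)·182 + (-19)·19
8 = 2 × 3 + 2  ⟹  2 = (-5)·182 + (48)·19
3 = 1 × 2 + 1  ⟹  1 = (7)·182 + (-67)·19
So (-67)·19 ≡ 1 (mod 182), i.e. 19^(-1) ≡ -67 ≡ 115 (mod 182).
Check: 19 × 115 = 2185 ≡ 1 (mod 182)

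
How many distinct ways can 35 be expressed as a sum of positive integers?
14883

p(n) counts ways to write n as a sum of positive integers (order ignored).
Euler's pentagonal recurrence: p(k) = p(k-1) + p(k-2) - p(k-5) - p(k-7) + p(k-12) + p(k-15) - ... (offsets j(3j∓1)/2, signs ++--, p(0)=1, p(<0)=0).
DP table for k = 0..34: p(0)=1, p(1)=1, p(2)=2, p(3)=3, p(4)=5, p(5)=7, p(6)=11, p(7)=15, p(8)=22, p(9)=30, p(10)=42, p(11)=56, p(12)=77, p(13)=101, p(14)=135, p(15)=176, p(16)=231, p(17)=297, p(18)=385, p(19)=490, p(20)=627, p(21)=792, p(22)=1002, p(23)=1255, p(24)=1575, p(25)=1958, p(26)=2436, p(27)=3010, p(28)=3718, p(29)=4565, p(30)=5604, p(31)=6842, p(32)=8349, p(33)=10143, p(34)=12310.
Final step: p(35) = p(34) + p(33) - p(30) - p(28) + p(23) + p(20) - p(13) - p(9) + p(0)
= 12310 + 10143 - 5604 - 3718 + 1255 + 627 - 101 - 30 + 1
= 14883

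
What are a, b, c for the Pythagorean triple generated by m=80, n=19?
(6039, 3040, 6761)

Euclid's formula: a = m² - n², b = 2mn, c = m² + n²
m = 80, n = 19
a = 80² - 19² = 6400 - 361 = 6039
b = 2 × 80 × 19 = 3040
c = 80² + 19² = 6400 + 361 = 6761
Verification: 6039² + 3040² = 36469521 + 9241600 = 45711121 = 6761² ✓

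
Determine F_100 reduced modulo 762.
57

Matrix identity: Q^n = [[F_(n+1), F_n], [F_n, F_(n-1)]] with Q = [[1,1],[1,0]].
n = 100 = 1100100₂. Square-and-multiply, entries mod 762:
Q^1 = [[1,1],[1,0]]
Q^3 = (Q^1)²·Q = [[3,2],[2,1]]
Q^6 = (Q^3)² = [[13,8],[8,5]]
Q^12 = (Q^6)² = [[233,144],[144,89]]
Q^25 = (Q^12)²·Q = [[235,349],[349,648]]
Q^50 = (Q^25)² = [[242,319],[319,685]]
Q^100 = (Q^50)² = [[305,57],[57,248]]
F_100 mod 762 = Q^100[0][1] = 57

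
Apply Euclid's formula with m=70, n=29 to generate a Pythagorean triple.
(4059, 4060, 5741)

Euclid's formula: a = m² - n², b = 2mn, c = m² + n²
m = 70, n = 29
a = 70² - 29² = 4900 - 841 = 4059
b = 2 × 70 × 29 = 4060
c = 70² + 29² = 4900 + 841 = 5741
Verification: 4059² + 4060² = 16475481 + 16483600 = 32959081 = 5741² ✓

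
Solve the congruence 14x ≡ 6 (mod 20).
x ≡ 9 (mod 10)

gcd(14, 20) = 2, which divides 6, so solutions exist.
Divide through by 2: 7x ≡ 3 (mod 10).
Find 7^(-1) mod 10 by the extended Euclidean algorithm:
10 = 1 × 7 + 3  ⟹  3 = (1)·10 + (-1)·7
7 = 2 × 3 + 1  ⟹  1 = (-2)·10 + (3)·7
So (3)·7 ≡ 1 (mod 10), i.e. 7^(-1) ≡ 3 (mod 10).
x ≡ 3 × 3 = 9 ≡ 9 (mod 10).
Check: 14 × 9 = 126 ≡ 6 (mod 20).
x ≡ 9 (mod 10), giving 2 solutions mod 20.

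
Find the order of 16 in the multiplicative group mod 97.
12

97 is prime, so ord(16) divides φ(97) = 96.
Divisors of 96: 1, 2, 3, 4, 6, 8, 12, 16, 24, 32, 48, 96.
Repeated squaring: 16^1 ≡ 16, 16^2 ≡ 62, 16^4 ≡ 61, 16^8 ≡ 35, 16^16 ≡ 61, 16^32 ≡ 35, 16^64 ≡ 61 (mod 97).
Test 16^d mod 97 for each divisor d in increasing order:
16^1 ≡ 16
16^2 ≡ 62
16^3 = 16^2·16^1 ≡ 22
16^4 ≡ 61
16^6 = 16^4·16^2 ≡ 96
16^8 ≡ 35
16^12 = 16^8·16^4 ≡ 1  ← first divisor giving 1
The order is 12.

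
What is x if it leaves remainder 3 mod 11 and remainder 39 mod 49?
333

Using Chinese Remainder Theorem:
M = 11 × 49 = 539
M1 = 49, M2 = 11
y1 = 49^(-1) mod 11 = 9
y2 = 11^(-1) mod 49 = 9
x = (3×49×9 + 39×11×9) mod 539 = 333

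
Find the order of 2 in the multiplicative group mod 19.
18

19 is prime, so ord(2) divides φ(19) = 18.
Divisors of 18: 1, 2, 3, 6, 9, 18.
Repeated squaring: 2^1 ≡ 2, 2^2 ≡ 4, 2^4 ≡ 16, 2^8 ≡ 9, 2^16 ≡ 5 (mod 19).
Test 2^d mod 19 for each divisor d in increasing order:
2^1 ≡ 2
2^2 ≡ 4
2^3 = 2^2·2^1 ≡ 8
2^6 = 2^4·2^2 ≡ 7
2^9 = 2^8·2^1 ≡ 18
2^18 = 2^16·2^2 ≡ 1  ← first divisor giving 1
The order is 18.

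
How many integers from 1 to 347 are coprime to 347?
346

347 = 347
φ(n) = n × ∏(1 - 1/p) for each prime p dividing n
φ(347) = 347 × (1 - 1/347) = 346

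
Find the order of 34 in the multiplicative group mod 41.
40

41 is prime, so ord(34) divides φ(41) = 40.
Divisors of 40: 1, 2, 4, 5, 8, 10, 20, 40.
Repeated squaring: 34^1 ≡ 34, 34^2 ≡ 8, 34^4 ≡ 23, 34^8 ≡ 37, 34^16 ≡ 16, 34^32 ≡ 10 (mod 41).
Test 34^d mod 41 for each divisor d in increasing order:
34^1 ≡ 34
34^2 ≡ 8
34^4 ≡ 23
34^5 = 34^4·34^1 ≡ 3
34^8 ≡ 37
34^10 = 34^8·34^2 ≡ 9
34^20 = 34^16·34^4 ≡ 40
34^40 = 34^32·34^8 ≡ 1  ← first divisor giving 1
The order is 40.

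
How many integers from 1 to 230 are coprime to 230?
88

230 = 2 × 5 × 23
φ(n) = n × ∏(1 - 1/p) for each prime p dividing n
φ(230) = 230 × (1 - 1/2) × (1 - 1/5) × (1 - 1/23) = 88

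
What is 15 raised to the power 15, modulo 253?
67

Repeated squaring. Binary of 15 = 1111.
15^1 ≡ 15 (mod 253); 15^2 ≡ 225 (mod 253); 15^4 ≡ 25 (mod 253); 15^8 ≡ 119 (mod 253)
15^15 = 15^1 × 15^2 × 15^4 × 15^8 ≡ 67 (mod 253)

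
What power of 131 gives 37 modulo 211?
58

Baby-step giant-step with step n = ⌈√211⌉ = 15.
Baby steps 131^j mod 211 (j:value) for j=0..14: 0:1, 1:131, 2:70, 3:97, 4:47, 5:38, 6:125, 7:128, 8:99, 9:98, 10:178, 11:108, 12:11, 13:175, 14:137.
Giant-step multiplier: 131^(-15) ≡ 131^(210-15) = 131^195 ≡ 88 (mod 211).
Giant steps γ_i = 37·88^i mod 211: γ_0=37, γ_1=91, γ_2=201, γ_3=175 (in table at j=13).
x = i·n + j = 3·15 + 13 = 58.
Check: 131^58 ≡ 37 (mod 211).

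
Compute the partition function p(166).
189334822579

p(n) counts ways to write n as a sum of positive integers (order ignored).
Euler's pentagonal recurrence: p(k) = p(k-1) + p(k-2) - p(k-5) - p(k-7) + p(k-12) + p(k-15) - ... (offsets j(3j∓1)/2, signs ++--, p(0)=1, p(<0)=0).
DP table for k = 0..165: p(0)=1, p(1)=1, p(2)=2, p(3)=3, p(4)=5, p(5)=7, p(6)=11, p(7)=15, p(8)=22, p(9)=30, p(10)=42, p(11)=56, p(12)=77, p(13)=101, p(14)=135, p(15)=176, p(16)=231, p(17)=297, p(18)=385, p(19)=490, p(20)=627, p(21)=792, p(22)=1002, p(23)=1255, p(24)=1575, p(25)=1958, p(26)=2436, p(27)=3010, p(28)=3718, p(29)=4565, p(30)=5604, p(31)=6842, p(32)=8349, p(33)=10143, p(34)=12310, p(35)=14883, p(36)=17977, p(37)=21637, p(38)=26015, p(39)=31185, p(40)=37338, p(41)=44583, p(42)=53174, p(43)=63261, p(44)=75175, p(45)=89134, p(46)=105558, p(47)=124754, p(48)=147273, p(49)=173525, p(50)=204226, p(51)=239943, p(52)=281589, p(53)=329931, p(54)=386155, p(55)=451276, p(56)=526823, p(57)=614154, p(58)=715220, p(59)=831820, p(60)=966467, p(61)=1121505, p(62)=1300156, p(63)=1505499, p(64)=1741630, p(65)=2012558, p(66)=2323520, p(67)=2679689, p(68)=3087735, p(69)=3554345, p(70)=4087968, p(71)=4697205, p(72)=5392783, p(73)=6185689, p(74)=7089500, p(75)=8118264, p(76)=9289091, p(77)=10619863, p(78)=12132164, p(79)=13848650, p(80)=15796476, p(81)=18004327, p(82)=20506255, p(83)=23338469, p(84)=26543660, p(85)=30167357, p(86)=34262962, p(87)=38887673, p(88)=44108109, p(89)=49995925, p(90)=56634173, p(91)=64112359, p(92)=72533807, p(93)=82010177, p(94)=92669720, p(95)=104651419, p(96)=118114304, p(97)=133230930, p(98)=150198136, p(99)=169229875, p(100)=190569292, p(101)=214481126, p(102)=241265379, p(103)=271248950, p(104)=304801365, p(105)=342325709, p(106)=384276336, p(107)=431149389, p(108)=483502844, p(109)=541946240, p(110)=607163746, p(111)=679903203, p(112)=761002156, p(113)=851376628, p(114)=952050665, p(115)=1064144451, p(116)=1188908248, p(117)=1327710076, p(118)=1482074143, p(119)=1653668665, p(120)=1844349560, p(121)=2056148051, p(122)=2291320912, p(123)=2552338241, p(124)=2841940500, p(125)=3163127352, p(126)=3519222692, p(127)=3913864295, p(128)=4351078600, p(129)=4835271870, p(130)=5371315400, p(131)=5964539504, p(132)=6620830889, p(133)=7346629512, p(134)=8149040695, p(135)=9035836076, p(136)=10015581680, p(137)=11097645016, p(138)=12292341831, p(139)=13610949895, p(140)=15065878135, p(141)=16670689208, p(142)=18440293320, p(143)=20390982757, p(144)=22540654445, p(145)=24908858009, p(146)=27517052599, p(147)=30388671978, p(148)=33549419497, p(149)=37027355200, p(150)=40853235313, p(151)=45060624582, p(152)=49686288421, p(153)=54770336324, p(154)=60356673280, p(155)=66493182097, p(156)=73232243759, p(157)=80630964769, p(158)=88751778802, p(159)=97662728555, p(160)=107438159466, p(161)=118159068427, p(162)=129913904637, p(163)=142798995930, p(164)=156919475295, p(165)=172389800255.
Final step: p(166) = p(165) + p(164) - p(161) - p(159) + p(154) + p(151) - p(144) - p(140) + p(131) + p(126) - p(115) - p(109) + p(96) + p(89) - p(74) - p(66) + p(49) + p(40) - p(21) - p(11)
= 172389800255 + 156919475295 - 118159068427 - 97662728555 + 60356673280 + 45060624582 - 22540654445 - 15065878135 + 5964539504 + 3519222692 - 1064144451 - 541946240 + 118114304 + 49995925 - 7089500 - 2323520 + 173525 + 37338 - 792 - 56
= 189334822579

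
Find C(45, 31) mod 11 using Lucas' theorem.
0

Using Lucas' theorem:
Write n=45 and k=31 in base 11:
n in base 11: [4, 1]
k in base 11: [2, 9]
C(45,31) mod 11 = ∏ C(n_i, k_i) mod 11
Digit binomials (mod 11): C(4,2) = 6; C(1,9) = 0 (k_i > n_i)
Product: 6 × 0 = 0 ≡ 0 (mod 11)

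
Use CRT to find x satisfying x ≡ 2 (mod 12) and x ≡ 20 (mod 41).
266

Using Chinese Remainder Theorem:
M = 12 × 41 = 492
M1 = 41, M2 = 12
y1 = 41^(-1) mod 12 = 5
y2 = 12^(-1) mod 41 = 24
x = (2×41×5 + 20×12×24) mod 492 = 266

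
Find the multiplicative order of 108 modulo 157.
13

157 is prime, so ord(108) divides φ(157) = 156.
Divisors of 156: 1, 2, 3, 4, 6, 12, 13, 26, 39, 52, 78, 156.
Repeated squaring: 108^1 ≡ 108, 108^2 ≡ 46, 108^4 ≡ 75, 108^8 ≡ 130, 108^16 ≡ 101, 108^32 ≡ 153, 108^64 ≡ 16, 108^128 ≡ 99 (mod 157).
Test 108^d mod 157 for each divisor d in increasing order:
108^1 ≡ 108
108^2 ≡ 46
108^3 = 108^2·108^1 ≡ 101
108^4 ≡ 75
108^6 = 108^4·108^2 ≡ 153
108^12 = 108^8·108^4 ≡ 16
108^13 = 108^8·108^4·108^1 ≡ 1  ← first divisor giving 1
The order is 13.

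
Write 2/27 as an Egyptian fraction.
1/14 + 1/378

Greedy algorithm:
2/27: ceiling(27/2) = 14, use 1/14
1/378: ceiling(378/1) = 378, use 1/378
Result: 2/27 = 1/14 + 1/378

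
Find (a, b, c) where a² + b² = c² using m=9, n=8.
(17, 144, 145)

Euclid's formula: a = m² - n², b = 2mn, c = m² + n²
m = 9, n = 8
a = 9² - 8² = 81 - 64 = 17
b = 2 × 9 × 8 = 144
c = 9² + 8² = 81 + 64 = 145
Verification: 17² + 144² = 289 + 20736 = 21025 = 145² ✓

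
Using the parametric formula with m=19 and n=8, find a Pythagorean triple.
(297, 304, 425)

Euclid's formula: a = m² - n², b = 2mn, c = m² + n²
m = 19, n = 8
a = 19² - 8² = 361 - 64 = 297
b = 2 × 19 × 8 = 304
c = 19² + 8² = 361 + 64 = 425
Verification: 297² + 304² = 88209 + 92416 = 180625 = 425² ✓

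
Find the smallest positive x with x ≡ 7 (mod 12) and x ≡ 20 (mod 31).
175

Using Chinese Remainder Theorem:
M = 12 × 31 = 372
M1 = 31, M2 = 12
y1 = 31^(-1) mod 12 = 7
y2 = 12^(-1) mod 31 = 13
x = (7×31×7 + 20×12×13) mod 372 = 175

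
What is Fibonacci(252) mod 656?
144

Matrix identity: Q^n = [[F_(n+1), F_n], [F_n, F_(n-1)]] with Q = [[1,1],[1,0]].
n = 252 = 11111100₂. Square-and-multiply, entries mod 656:
Q^1 = [[1,1],[1,0]]
Q^3 = (Q^1)²·Q = [[3,2],[2,1]]
Q^7 = (Q^3)²·Q = [[21,13],[13,8]]
Q^15 = (Q^7)²·Q = [[331,610],[610,377]]
Q^31 = (Q^15)²·Q = [[389,157],[157,232]]
Q^63 = (Q^31)²·Q = [[571,162],[162,409]]
Q^126 = (Q^63)² = [[13,8],[8,5]]
Q^252 = (Q^126)² = [[233,144],[144,89]]
F_252 mod 656 = Q^252[0][1] = 144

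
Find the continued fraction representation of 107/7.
[15; 3, 2]

Euclidean algorithm steps:
107 = 15 × 7 + 2
7 = 3 × 2 + 1
2 = 2 × 1 + 0
Continued fraction: [15; 3, 2]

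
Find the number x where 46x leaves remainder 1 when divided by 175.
156

gcd(46, 175) = 1, so the inverse exists.
Extended Euclidean algorithm on (175, 46):
175 = 3 × 46 + 37  ⟹  37 = (1)·175 + (-3)·46
46 = 1 × 37 + 9  ⟹  9 = (-1)·175 + (4)·46
37 = 4 × 9 + 1  ⟹  1 = (5)·175 + (-19)·46
So (-19)·46 ≡ 1 (mod 175), i.e. 46^(-1) ≡ -19 ≡ 156 (mod 175).
Check: 46 × 156 = 7176 ≡ 1 (mod 175)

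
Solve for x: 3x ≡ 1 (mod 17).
6

gcd(3, 17) = 1, so the inverse exists.
Extended Euclidean algorithm on (17, 3):
17 = 5 × 3 + 2  ⟹  2 = (1)·17 + (-5)·3
3 = 1 × 2 + 1  ⟹  1 = (-1)·17 + (6)·3
So (6)·3 ≡ 1 (mod 17), i.e. 3^(-1) ≡ 6 (mod 17).
Check: 3 × 6 = 18 ≡ 1 (mod 17)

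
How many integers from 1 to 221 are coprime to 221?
192

221 = 13 × 17
φ(n) = n × ∏(1 - 1/p) for each prime p dividing n
φ(221) = 221 × (1 - 1/13) × (1 - 1/17) = 192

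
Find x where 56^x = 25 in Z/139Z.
110

Baby-step giant-step with step n = ⌈√139⌉ = 12.
Baby steps 56^j mod 139 (j:value) for j=0..11: 0:1, 1:56, 2:78, 3:59, 4:107, 5:15, 6:6, 7:58, 8:51, 9:76, 10:86, 11:90.
Giant-step multiplier: 56^(-12) ≡ 56^(138-12) = 56^126 ≡ 112 (mod 139).
Giant steps γ_i = 25·112^i mod 139: γ_0=25, γ_1=20, γ_2=16, γ_3=124, γ_4=127, γ_5=46, γ_6=9, γ_7=35, γ_8=28, γ_9=78 (in table at j=2).
x = i·n + j = 9·12 + 2 = 110.
Check: 56^110 ≡ 25 (mod 139).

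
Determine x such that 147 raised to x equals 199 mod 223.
184

Baby-step giant-step with step n = ⌈√223⌉ = 15.
Baby steps 147^j mod 223 (j:value) for j=0..14: 0:1, 1:147, 2:201, 3:111, 4:38, 5:11, 6:56, 7:204, 8:106, 9:195, 10:121, 11:170, 12:14, 13:51, 14:138.
Giant-step multiplier: 147^(-15) ≡ 147^(222-15) = 147^207 ≡ 191 (mod 223).
Giant steps γ_i = 199·191^i mod 223: γ_0=199, γ_1=99, γ_2=177, γ_3=134, γ_4=172, γ_5=71, γ_6=181, γ_7=6, γ_8=31, γ_9=123, γ_10=78, γ_11=180, γ_12=38 (in table at j=4).
x = i·n + j = 12·15 + 4 = 184.
Check: 147^184 ≡ 199 (mod 223).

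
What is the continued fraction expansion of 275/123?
[2; 4, 4, 7]

Euclidean algorithm steps:
275 = 2 × 123 + 29
123 = 4 × 29 + 7
29 = 4 × 7 + 1
7 = 7 × 1 + 0
Continued fraction: [2; 4, 4, 7]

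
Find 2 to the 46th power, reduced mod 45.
34

Repeated squaring. Binary of 46 = 101110.
2^1 ≡ 2 (mod 45); 2^2 ≡ 4 (mod 45); 2^4 ≡ 16 (mod 45); 2^8 ≡ 31 (mod 45); 2^16 ≡ 16 (mod 45); 2^32 ≡ 31 (mod 45)
2^46 = 2^2 × 2^4 × 2^8 × 2^32 ≡ 34 (mod 45)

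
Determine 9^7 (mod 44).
37

Repeated squaring. Binary of 7 = 111.
9^1 ≡ 9 (mod 44); 9^2 ≡ 37 (mod 44); 9^4 ≡ 5 (mod 44)
9^7 = 9^1 × 9^2 × 9^4 ≡ 37 (mod 44)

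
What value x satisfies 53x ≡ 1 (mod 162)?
107

gcd(53, 162) = 1, so the inverse exists.
Extended Euclidean algorithm on (162, 53):
162 = 3 × 53 + 3  ⟹  3 = (1)·162 + (-3)·53
53 = 17 × 3 + 2  ⟹  2 = (-17)·162 + (52)·53
3 = 1 × 2 + 1  ⟹  1 = (18)·162 + (-55)·53
So (-55)·53 ≡ 1 (mod 162), i.e. 53^(-1) ≡ -55 ≡ 107 (mod 162).
Check: 53 × 107 = 5671 ≡ 1 (mod 162)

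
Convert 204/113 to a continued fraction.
[1; 1, 4, 7, 3]

Euclidean algorithm steps:
204 = 1 × 113 + 91
113 = 1 × 91 + 22
91 = 4 × 22 + 3
22 = 7 × 3 + 1
3 = 3 × 1 + 0
Continued fraction: [1; 1, 4, 7, 3]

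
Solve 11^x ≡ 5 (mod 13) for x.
3

Baby-step giant-step with step n = ⌈√13⌉ = 4.
Baby steps 11^j mod 13 (j:value) for j=0..3: 0:1, 1:11, 2:4, 3:5.
h = 5 is already in the table at j=3, so x = 3.
Check: 11^3 ≡ 5 (mod 13).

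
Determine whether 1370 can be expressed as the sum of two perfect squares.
1² + 37² (a=1, b=37)

Factorization: 1370 = 2 × 5 × 137
By Fermat: n is sum of two squares iff every prime p ≡ 3 (mod 4) appears to even power.
All primes ≡ 3 (mod 4) appear to even power.
Search a = 0, 1, 2, … for 1370 - a² a perfect square: first hit at a = 1: 1370 - 1 = 1369 = 37².
1370 = 1² + 37² = 1 + 1369 ✓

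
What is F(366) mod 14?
6

Matrix identity: Q^n = [[F_(n+1), F_n], [F_n, F_(n-1)]] with Q = [[1,1],[1,0]].
n = 366 = 101101110₂. Square-and-multiply, entries mod 14:
Q^1 = [[1,1],[1,0]]
Q^2 = (Q^1)² = [[2,1],[1,1]]
Q^5 = (Q^2)²·Q = [[8,5],[5,3]]
Q^11 = (Q^5)²·Q = [[4,5],[5,13]]
Q^22 = (Q^11)² = [[13,1],[1,12]]
Q^45 = (Q^22)²·Q = [[13,2],[2,11]]
Q^91 = (Q^45)²·Q = [[11,5],[5,6]]
Q^183 = (Q^91)²·Q = [[7,6],[6,1]]
Q^366 = (Q^183)² = [[1,6],[6,9]]
F_366 mod 14 = Q^366[0][1] = 6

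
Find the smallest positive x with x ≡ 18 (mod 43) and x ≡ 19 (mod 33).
448

Using Chinese Remainder Theorem:
M = 43 × 33 = 1419
M1 = 33, M2 = 43
y1 = 33^(-1) mod 43 = 30
y2 = 43^(-1) mod 33 = 10
x = (18×33×30 + 19×43×10) mod 1419 = 448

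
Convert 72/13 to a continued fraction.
[5; 1, 1, 6]

Euclidean algorithm steps:
72 = 5 × 13 + 7
13 = 1 × 7 + 6
7 = 1 × 6 + 1
6 = 6 × 1 + 0
Continued fraction: [5; 1, 1, 6]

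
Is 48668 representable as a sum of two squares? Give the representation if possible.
Not possible

Factorization: 48668 = 2^2 × 23^3
By Fermat: n is sum of two squares iff every prime p ≡ 3 (mod 4) appears to even power.
Prime(s) ≡ 3 (mod 4) with odd exponent: [(23, 3)]
Therefore 48668 cannot be expressed as a² + b².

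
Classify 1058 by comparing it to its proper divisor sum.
deficient

Proper divisors of 1058: sum = 1 + 2 + 23 + 46 + 529 = 601
Since 601 < 1058, 1058 is deficient.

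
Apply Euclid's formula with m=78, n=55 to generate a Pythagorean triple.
(3059, 8580, 9109)

Euclid's formula: a = m² - n², b = 2mn, c = m² + n²
m = 78, n = 55
a = 78² - 55² = 6084 - 3025 = 3059
b = 2 × 78 × 55 = 8580
c = 78² + 55² = 6084 + 3025 = 9109
Verification: 3059² + 8580² = 9357481 + 73616400 = 82973881 = 9109² ✓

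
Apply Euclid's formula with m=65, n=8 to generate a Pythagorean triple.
(4161, 1040, 4289)

Euclid's formula: a = m² - n², b = 2mn, c = m² + n²
m = 65, n = 8
a = 65² - 8² = 4225 - 64 = 4161
b = 2 × 65 × 8 = 1040
c = 65² + 8² = 4225 + 64 = 4289
Verification: 4161² + 1040² = 17313921 + 1081600 = 18395521 = 4289² ✓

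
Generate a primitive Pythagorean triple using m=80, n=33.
(5311, 5280, 7489)

Euclid's formula: a = m² - n², b = 2mn, c = m² + n²
m = 80, n = 33
a = 80² - 33² = 6400 - 1089 = 5311
b = 2 × 80 × 33 = 5280
c = 80² + 33² = 6400 + 1089 = 7489
Verification: 5311² + 5280² = 28206721 + 27878400 = 56085121 = 7489² ✓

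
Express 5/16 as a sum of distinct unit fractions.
1/4 + 1/16

Greedy algorithm:
5/16: ceiling(16/5) = 4, use 1/4
1/16: ceiling(16/1) = 16, use 1/16
Result: 5/16 = 1/4 + 1/16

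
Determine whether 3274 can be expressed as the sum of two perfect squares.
5² + 57² (a=5, b=57)

Factorization: 3274 = 2 × 1637
By Fermat: n is sum of two squares iff every prime p ≡ 3 (mod 4) appears to even power.
All primes ≡ 3 (mod 4) appear to even power.
Search a = 0, 1, 2, … for 3274 - a² a perfect square: first hit at a = 5: 3274 - 25 = 3249 = 57².
3274 = 5² + 57² = 25 + 3249 ✓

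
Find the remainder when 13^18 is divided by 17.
16

Repeated squaring. Binary of 18 = 10010.
13^1 ≡ 13 (mod 17); 13^2 ≡ 16 (mod 17); 13^4 ≡ 1 (mod 17); 13^8 ≡ 1 (mod 17); 13^16 ≡ 1 (mod 17)
13^18 = 13^2 × 13^16 ≡ 16 (mod 17)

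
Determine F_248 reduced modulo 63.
21

Matrix identity: Q^n = [[F_(n+1), F_n], [F_n, F_(n-1)]] with Q = [[1,1],[1,0]].
n = 248 = 11111000₂. Square-and-multiply, entries mod 63:
Q^1 = [[1,1],[1,0]]
Q^3 = (Q^1)²·Q = [[3,2],[2,1]]
Q^7 = (Q^3)²·Q = [[21,13],[13,8]]
Q^15 = (Q^7)²·Q = [[42,43],[43,62]]
Q^31 = (Q^15)²·Q = [[21,22],[22,62]]
Q^62 = (Q^31)² = [[43,62],[62,44]]
Q^124 = (Q^62)² = [[23,39],[39,47]]
Q^248 = (Q^124)² = [[34,21],[21,13]]
F_248 mod 63 = Q^248[0][1] = 21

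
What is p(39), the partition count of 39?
31185

p(n) counts ways to write n as a sum of positive integers (order ignored).
Euler's pentagonal recurrence: p(k) = p(k-1) + p(k-2) - p(k-5) - p(k-7) + p(k-12) + p(k-15) - ... (offsets j(3j∓1)/2, signs ++--, p(0)=1, p(<0)=0).
DP table for k = 0..38: p(0)=1, p(1)=1, p(2)=2, p(3)=3, p(4)=5, p(5)=7, p(6)=11, p(7)=15, p(8)=22, p(9)=30, p(10)=42, p(11)=56, p(12)=77, p(13)=101, p(14)=135, p(15)=176, p(16)=231, p(17)=297, p(18)=385, p(19)=490, p(20)=627, p(21)=792, p(22)=1002, p(23)=1255, p(24)=1575, p(25)=1958, p(26)=2436, p(27)=3010, p(28)=3718, p(29)=4565, p(30)=5604, p(31)=6842, p(32)=8349, p(33)=10143, p(34)=12310, p(35)=14883, p(36)=17977, p(37)=21637, p(38)=26015.
Final step: p(39) = p(38) + p(37) - p(34) - p(32) + p(27) + p(24) - p(17) - p(13) + p(4)
= 26015 + 21637 - 12310 - 8349 + 3010 + 1575 - 297 - 101 + 5
= 31185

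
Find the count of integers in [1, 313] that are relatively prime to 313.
312

313 = 313
φ(n) = n × ∏(1 - 1/p) for each prime p dividing n
φ(313) = 313 × (1 - 1/313) = 312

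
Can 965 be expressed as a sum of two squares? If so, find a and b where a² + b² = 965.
2² + 31² (a=2, b=31)

Factorization: 965 = 5 × 193
By Fermat: n is sum of two squares iff every prime p ≡ 3 (mod 4) appears to even power.
All primes ≡ 3 (mod 4) appear to even power.
Search a = 0, 1, 2, … for 965 - a² a perfect square: first hit at a = 2: 965 - 4 = 961 = 31².
965 = 2² + 31² = 4 + 961 ✓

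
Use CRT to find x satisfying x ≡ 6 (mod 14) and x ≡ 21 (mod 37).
132

Using Chinese Remainder Theorem:
M = 14 × 37 = 518
M1 = 37, M2 = 14
y1 = 37^(-1) mod 14 = 11
y2 = 14^(-1) mod 37 = 8
x = (6×37×11 + 21×14×8) mod 518 = 132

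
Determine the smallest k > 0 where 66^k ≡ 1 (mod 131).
130

131 is prime, so ord(66) divides φ(131) = 130.
Divisors of 130: 1, 2, 5, 10, 13, 26, 65, 130.
Repeated squaring: 66^1 ≡ 66, 66^2 ≡ 33, 66^4 ≡ 41, 66^8 ≡ 109, 66^16 ≡ 91, 66^32 ≡ 28, 66^64 ≡ 129, 66^128 ≡ 4 (mod 131).
Test 66^d mod 131 for each divisor d in increasing order:
66^1 ≡ 66
66^2 ≡ 33
66^5 = 66^4·66^1 ≡ 86
66^10 = 66^8·66^2 ≡ 60
66^13 = 66^8·66^4·66^1 ≡ 73
66^26 = 66^16·66^8·66^2 ≡ 89
66^65 = 66^64·66^1 ≡ 130
66^130 = 66^128·66^2 ≡ 1  ← first divisor giving 1
The order is 130.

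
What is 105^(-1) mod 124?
13

gcd(105, 124) = 1, so the inverse exists.
Extended Euclidean algorithm on (124, 105):
124 = 1 × 105 + 19  ⟹  19 = (1)·124 + (-1)·105
105 = 5 × 19 + 10  ⟹  10 = (-5)·124 + (6)·105
19 = 1 × 10 + 9  ⟹  9 = (6)·124 + (-7)·105
10 = 1 × 9 + 1  ⟹  1 = (-11)·124 + (13)·105
So (13)·105 ≡ 1 (mod 124), i.e. 105^(-1) ≡ 13 (mod 124).
Check: 105 × 13 = 1365 ≡ 1 (mod 124)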